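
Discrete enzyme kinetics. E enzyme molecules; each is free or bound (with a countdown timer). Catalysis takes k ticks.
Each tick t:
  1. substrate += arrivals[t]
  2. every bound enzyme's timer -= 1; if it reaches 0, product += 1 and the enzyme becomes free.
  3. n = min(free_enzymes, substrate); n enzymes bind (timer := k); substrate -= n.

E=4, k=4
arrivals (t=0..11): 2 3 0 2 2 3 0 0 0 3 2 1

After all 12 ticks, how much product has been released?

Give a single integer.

Answer: 8

Derivation:
t=0: arr=2 -> substrate=0 bound=2 product=0
t=1: arr=3 -> substrate=1 bound=4 product=0
t=2: arr=0 -> substrate=1 bound=4 product=0
t=3: arr=2 -> substrate=3 bound=4 product=0
t=4: arr=2 -> substrate=3 bound=4 product=2
t=5: arr=3 -> substrate=4 bound=4 product=4
t=6: arr=0 -> substrate=4 bound=4 product=4
t=7: arr=0 -> substrate=4 bound=4 product=4
t=8: arr=0 -> substrate=2 bound=4 product=6
t=9: arr=3 -> substrate=3 bound=4 product=8
t=10: arr=2 -> substrate=5 bound=4 product=8
t=11: arr=1 -> substrate=6 bound=4 product=8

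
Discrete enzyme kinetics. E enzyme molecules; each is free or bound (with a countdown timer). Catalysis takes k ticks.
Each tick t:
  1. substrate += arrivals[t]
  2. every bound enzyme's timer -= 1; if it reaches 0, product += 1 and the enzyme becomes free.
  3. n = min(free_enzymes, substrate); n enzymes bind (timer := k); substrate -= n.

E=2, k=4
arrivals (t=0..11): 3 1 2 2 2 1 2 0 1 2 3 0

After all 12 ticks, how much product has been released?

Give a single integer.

t=0: arr=3 -> substrate=1 bound=2 product=0
t=1: arr=1 -> substrate=2 bound=2 product=0
t=2: arr=2 -> substrate=4 bound=2 product=0
t=3: arr=2 -> substrate=6 bound=2 product=0
t=4: arr=2 -> substrate=6 bound=2 product=2
t=5: arr=1 -> substrate=7 bound=2 product=2
t=6: arr=2 -> substrate=9 bound=2 product=2
t=7: arr=0 -> substrate=9 bound=2 product=2
t=8: arr=1 -> substrate=8 bound=2 product=4
t=9: arr=2 -> substrate=10 bound=2 product=4
t=10: arr=3 -> substrate=13 bound=2 product=4
t=11: arr=0 -> substrate=13 bound=2 product=4

Answer: 4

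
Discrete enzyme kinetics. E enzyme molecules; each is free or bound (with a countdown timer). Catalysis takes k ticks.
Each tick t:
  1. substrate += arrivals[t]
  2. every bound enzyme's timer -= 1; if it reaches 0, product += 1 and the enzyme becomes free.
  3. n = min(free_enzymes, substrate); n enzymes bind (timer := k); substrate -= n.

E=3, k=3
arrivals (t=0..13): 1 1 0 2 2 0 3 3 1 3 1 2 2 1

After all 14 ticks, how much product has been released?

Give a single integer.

t=0: arr=1 -> substrate=0 bound=1 product=0
t=1: arr=1 -> substrate=0 bound=2 product=0
t=2: arr=0 -> substrate=0 bound=2 product=0
t=3: arr=2 -> substrate=0 bound=3 product=1
t=4: arr=2 -> substrate=1 bound=3 product=2
t=5: arr=0 -> substrate=1 bound=3 product=2
t=6: arr=3 -> substrate=2 bound=3 product=4
t=7: arr=3 -> substrate=4 bound=3 product=5
t=8: arr=1 -> substrate=5 bound=3 product=5
t=9: arr=3 -> substrate=6 bound=3 product=7
t=10: arr=1 -> substrate=6 bound=3 product=8
t=11: arr=2 -> substrate=8 bound=3 product=8
t=12: arr=2 -> substrate=8 bound=3 product=10
t=13: arr=1 -> substrate=8 bound=3 product=11

Answer: 11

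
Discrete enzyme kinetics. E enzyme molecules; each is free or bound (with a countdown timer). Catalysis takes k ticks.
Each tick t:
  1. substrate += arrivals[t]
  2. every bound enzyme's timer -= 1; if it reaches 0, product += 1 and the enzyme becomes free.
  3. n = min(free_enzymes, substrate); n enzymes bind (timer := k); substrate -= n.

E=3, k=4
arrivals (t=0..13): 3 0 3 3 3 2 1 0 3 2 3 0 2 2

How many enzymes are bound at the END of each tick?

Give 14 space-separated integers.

t=0: arr=3 -> substrate=0 bound=3 product=0
t=1: arr=0 -> substrate=0 bound=3 product=0
t=2: arr=3 -> substrate=3 bound=3 product=0
t=3: arr=3 -> substrate=6 bound=3 product=0
t=4: arr=3 -> substrate=6 bound=3 product=3
t=5: arr=2 -> substrate=8 bound=3 product=3
t=6: arr=1 -> substrate=9 bound=3 product=3
t=7: arr=0 -> substrate=9 bound=3 product=3
t=8: arr=3 -> substrate=9 bound=3 product=6
t=9: arr=2 -> substrate=11 bound=3 product=6
t=10: arr=3 -> substrate=14 bound=3 product=6
t=11: arr=0 -> substrate=14 bound=3 product=6
t=12: arr=2 -> substrate=13 bound=3 product=9
t=13: arr=2 -> substrate=15 bound=3 product=9

Answer: 3 3 3 3 3 3 3 3 3 3 3 3 3 3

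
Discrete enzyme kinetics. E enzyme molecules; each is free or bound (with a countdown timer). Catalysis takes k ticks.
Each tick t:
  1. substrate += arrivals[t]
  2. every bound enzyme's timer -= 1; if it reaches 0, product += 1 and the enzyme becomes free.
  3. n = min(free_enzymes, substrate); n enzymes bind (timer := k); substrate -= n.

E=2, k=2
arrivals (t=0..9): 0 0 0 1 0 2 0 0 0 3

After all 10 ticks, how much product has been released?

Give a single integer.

Answer: 3

Derivation:
t=0: arr=0 -> substrate=0 bound=0 product=0
t=1: arr=0 -> substrate=0 bound=0 product=0
t=2: arr=0 -> substrate=0 bound=0 product=0
t=3: arr=1 -> substrate=0 bound=1 product=0
t=4: arr=0 -> substrate=0 bound=1 product=0
t=5: arr=2 -> substrate=0 bound=2 product=1
t=6: arr=0 -> substrate=0 bound=2 product=1
t=7: arr=0 -> substrate=0 bound=0 product=3
t=8: arr=0 -> substrate=0 bound=0 product=3
t=9: arr=3 -> substrate=1 bound=2 product=3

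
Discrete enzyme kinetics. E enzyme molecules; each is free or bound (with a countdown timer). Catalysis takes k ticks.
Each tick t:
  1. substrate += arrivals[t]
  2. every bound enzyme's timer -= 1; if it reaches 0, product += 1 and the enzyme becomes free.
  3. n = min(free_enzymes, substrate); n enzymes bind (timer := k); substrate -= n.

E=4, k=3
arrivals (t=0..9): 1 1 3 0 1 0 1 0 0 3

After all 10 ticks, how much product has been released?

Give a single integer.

Answer: 7

Derivation:
t=0: arr=1 -> substrate=0 bound=1 product=0
t=1: arr=1 -> substrate=0 bound=2 product=0
t=2: arr=3 -> substrate=1 bound=4 product=0
t=3: arr=0 -> substrate=0 bound=4 product=1
t=4: arr=1 -> substrate=0 bound=4 product=2
t=5: arr=0 -> substrate=0 bound=2 product=4
t=6: arr=1 -> substrate=0 bound=2 product=5
t=7: arr=0 -> substrate=0 bound=1 product=6
t=8: arr=0 -> substrate=0 bound=1 product=6
t=9: arr=3 -> substrate=0 bound=3 product=7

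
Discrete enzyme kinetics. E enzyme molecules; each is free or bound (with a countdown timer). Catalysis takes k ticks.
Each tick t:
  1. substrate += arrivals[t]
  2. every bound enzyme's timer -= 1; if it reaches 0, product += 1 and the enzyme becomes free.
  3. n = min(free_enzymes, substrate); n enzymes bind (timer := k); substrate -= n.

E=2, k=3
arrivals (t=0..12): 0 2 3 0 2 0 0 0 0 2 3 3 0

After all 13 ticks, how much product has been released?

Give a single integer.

t=0: arr=0 -> substrate=0 bound=0 product=0
t=1: arr=2 -> substrate=0 bound=2 product=0
t=2: arr=3 -> substrate=3 bound=2 product=0
t=3: arr=0 -> substrate=3 bound=2 product=0
t=4: arr=2 -> substrate=3 bound=2 product=2
t=5: arr=0 -> substrate=3 bound=2 product=2
t=6: arr=0 -> substrate=3 bound=2 product=2
t=7: arr=0 -> substrate=1 bound=2 product=4
t=8: arr=0 -> substrate=1 bound=2 product=4
t=9: arr=2 -> substrate=3 bound=2 product=4
t=10: arr=3 -> substrate=4 bound=2 product=6
t=11: arr=3 -> substrate=7 bound=2 product=6
t=12: arr=0 -> substrate=7 bound=2 product=6

Answer: 6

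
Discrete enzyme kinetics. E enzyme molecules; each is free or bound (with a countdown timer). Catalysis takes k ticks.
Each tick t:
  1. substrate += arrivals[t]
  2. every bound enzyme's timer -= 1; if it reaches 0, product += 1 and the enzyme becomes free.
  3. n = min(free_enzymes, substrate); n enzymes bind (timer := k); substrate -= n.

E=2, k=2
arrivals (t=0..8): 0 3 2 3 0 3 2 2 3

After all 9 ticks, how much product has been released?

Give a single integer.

Answer: 6

Derivation:
t=0: arr=0 -> substrate=0 bound=0 product=0
t=1: arr=3 -> substrate=1 bound=2 product=0
t=2: arr=2 -> substrate=3 bound=2 product=0
t=3: arr=3 -> substrate=4 bound=2 product=2
t=4: arr=0 -> substrate=4 bound=2 product=2
t=5: arr=3 -> substrate=5 bound=2 product=4
t=6: arr=2 -> substrate=7 bound=2 product=4
t=7: arr=2 -> substrate=7 bound=2 product=6
t=8: arr=3 -> substrate=10 bound=2 product=6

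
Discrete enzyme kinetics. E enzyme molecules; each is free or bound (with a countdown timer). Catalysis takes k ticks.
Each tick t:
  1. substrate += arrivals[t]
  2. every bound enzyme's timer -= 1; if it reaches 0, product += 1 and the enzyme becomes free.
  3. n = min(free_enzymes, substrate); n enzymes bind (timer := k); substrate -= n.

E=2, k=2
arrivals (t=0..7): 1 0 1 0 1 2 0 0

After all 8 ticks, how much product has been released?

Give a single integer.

t=0: arr=1 -> substrate=0 bound=1 product=0
t=1: arr=0 -> substrate=0 bound=1 product=0
t=2: arr=1 -> substrate=0 bound=1 product=1
t=3: arr=0 -> substrate=0 bound=1 product=1
t=4: arr=1 -> substrate=0 bound=1 product=2
t=5: arr=2 -> substrate=1 bound=2 product=2
t=6: arr=0 -> substrate=0 bound=2 product=3
t=7: arr=0 -> substrate=0 bound=1 product=4

Answer: 4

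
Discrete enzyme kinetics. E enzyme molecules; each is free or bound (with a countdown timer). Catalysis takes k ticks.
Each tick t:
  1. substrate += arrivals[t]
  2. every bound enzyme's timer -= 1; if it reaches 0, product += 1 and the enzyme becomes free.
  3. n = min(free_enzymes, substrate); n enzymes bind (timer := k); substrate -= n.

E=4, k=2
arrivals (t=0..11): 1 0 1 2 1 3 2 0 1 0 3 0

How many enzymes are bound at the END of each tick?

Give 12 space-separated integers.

t=0: arr=1 -> substrate=0 bound=1 product=0
t=1: arr=0 -> substrate=0 bound=1 product=0
t=2: arr=1 -> substrate=0 bound=1 product=1
t=3: arr=2 -> substrate=0 bound=3 product=1
t=4: arr=1 -> substrate=0 bound=3 product=2
t=5: arr=3 -> substrate=0 bound=4 product=4
t=6: arr=2 -> substrate=1 bound=4 product=5
t=7: arr=0 -> substrate=0 bound=2 product=8
t=8: arr=1 -> substrate=0 bound=2 product=9
t=9: arr=0 -> substrate=0 bound=1 product=10
t=10: arr=3 -> substrate=0 bound=3 product=11
t=11: arr=0 -> substrate=0 bound=3 product=11

Answer: 1 1 1 3 3 4 4 2 2 1 3 3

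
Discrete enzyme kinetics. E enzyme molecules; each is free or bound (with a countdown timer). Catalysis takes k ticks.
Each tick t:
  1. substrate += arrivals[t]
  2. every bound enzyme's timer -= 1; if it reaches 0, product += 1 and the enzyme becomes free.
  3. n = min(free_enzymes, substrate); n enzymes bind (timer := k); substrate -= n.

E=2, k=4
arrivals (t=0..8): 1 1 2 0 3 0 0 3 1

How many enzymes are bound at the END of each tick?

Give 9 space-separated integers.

Answer: 1 2 2 2 2 2 2 2 2

Derivation:
t=0: arr=1 -> substrate=0 bound=1 product=0
t=1: arr=1 -> substrate=0 bound=2 product=0
t=2: arr=2 -> substrate=2 bound=2 product=0
t=3: arr=0 -> substrate=2 bound=2 product=0
t=4: arr=3 -> substrate=4 bound=2 product=1
t=5: arr=0 -> substrate=3 bound=2 product=2
t=6: arr=0 -> substrate=3 bound=2 product=2
t=7: arr=3 -> substrate=6 bound=2 product=2
t=8: arr=1 -> substrate=6 bound=2 product=3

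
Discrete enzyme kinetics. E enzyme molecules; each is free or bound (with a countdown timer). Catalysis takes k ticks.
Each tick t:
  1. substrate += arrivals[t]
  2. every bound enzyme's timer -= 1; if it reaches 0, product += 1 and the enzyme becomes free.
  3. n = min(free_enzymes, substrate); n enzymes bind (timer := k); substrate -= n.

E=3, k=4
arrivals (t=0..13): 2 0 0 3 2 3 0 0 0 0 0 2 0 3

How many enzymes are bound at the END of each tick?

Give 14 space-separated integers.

t=0: arr=2 -> substrate=0 bound=2 product=0
t=1: arr=0 -> substrate=0 bound=2 product=0
t=2: arr=0 -> substrate=0 bound=2 product=0
t=3: arr=3 -> substrate=2 bound=3 product=0
t=4: arr=2 -> substrate=2 bound=3 product=2
t=5: arr=3 -> substrate=5 bound=3 product=2
t=6: arr=0 -> substrate=5 bound=3 product=2
t=7: arr=0 -> substrate=4 bound=3 product=3
t=8: arr=0 -> substrate=2 bound=3 product=5
t=9: arr=0 -> substrate=2 bound=3 product=5
t=10: arr=0 -> substrate=2 bound=3 product=5
t=11: arr=2 -> substrate=3 bound=3 product=6
t=12: arr=0 -> substrate=1 bound=3 product=8
t=13: arr=3 -> substrate=4 bound=3 product=8

Answer: 2 2 2 3 3 3 3 3 3 3 3 3 3 3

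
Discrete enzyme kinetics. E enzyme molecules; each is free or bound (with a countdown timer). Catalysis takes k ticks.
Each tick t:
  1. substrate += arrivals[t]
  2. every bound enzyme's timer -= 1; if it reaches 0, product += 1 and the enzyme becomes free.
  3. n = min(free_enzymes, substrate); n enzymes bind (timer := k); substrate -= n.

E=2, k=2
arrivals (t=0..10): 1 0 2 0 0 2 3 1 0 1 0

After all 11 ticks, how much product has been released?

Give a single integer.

Answer: 7

Derivation:
t=0: arr=1 -> substrate=0 bound=1 product=0
t=1: arr=0 -> substrate=0 bound=1 product=0
t=2: arr=2 -> substrate=0 bound=2 product=1
t=3: arr=0 -> substrate=0 bound=2 product=1
t=4: arr=0 -> substrate=0 bound=0 product=3
t=5: arr=2 -> substrate=0 bound=2 product=3
t=6: arr=3 -> substrate=3 bound=2 product=3
t=7: arr=1 -> substrate=2 bound=2 product=5
t=8: arr=0 -> substrate=2 bound=2 product=5
t=9: arr=1 -> substrate=1 bound=2 product=7
t=10: arr=0 -> substrate=1 bound=2 product=7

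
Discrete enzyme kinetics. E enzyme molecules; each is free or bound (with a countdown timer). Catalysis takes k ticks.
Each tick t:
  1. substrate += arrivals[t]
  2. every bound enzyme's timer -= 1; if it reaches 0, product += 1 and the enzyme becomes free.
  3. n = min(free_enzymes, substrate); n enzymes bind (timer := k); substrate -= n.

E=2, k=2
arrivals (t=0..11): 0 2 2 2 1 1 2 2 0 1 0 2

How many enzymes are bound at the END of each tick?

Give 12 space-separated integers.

Answer: 0 2 2 2 2 2 2 2 2 2 2 2

Derivation:
t=0: arr=0 -> substrate=0 bound=0 product=0
t=1: arr=2 -> substrate=0 bound=2 product=0
t=2: arr=2 -> substrate=2 bound=2 product=0
t=3: arr=2 -> substrate=2 bound=2 product=2
t=4: arr=1 -> substrate=3 bound=2 product=2
t=5: arr=1 -> substrate=2 bound=2 product=4
t=6: arr=2 -> substrate=4 bound=2 product=4
t=7: arr=2 -> substrate=4 bound=2 product=6
t=8: arr=0 -> substrate=4 bound=2 product=6
t=9: arr=1 -> substrate=3 bound=2 product=8
t=10: arr=0 -> substrate=3 bound=2 product=8
t=11: arr=2 -> substrate=3 bound=2 product=10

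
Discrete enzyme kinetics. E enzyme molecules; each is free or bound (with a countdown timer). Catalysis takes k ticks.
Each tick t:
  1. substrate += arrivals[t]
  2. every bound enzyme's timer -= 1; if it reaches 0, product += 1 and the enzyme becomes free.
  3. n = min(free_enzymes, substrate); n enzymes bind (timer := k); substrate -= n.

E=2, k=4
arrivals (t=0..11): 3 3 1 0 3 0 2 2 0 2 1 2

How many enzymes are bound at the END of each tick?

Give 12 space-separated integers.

Answer: 2 2 2 2 2 2 2 2 2 2 2 2

Derivation:
t=0: arr=3 -> substrate=1 bound=2 product=0
t=1: arr=3 -> substrate=4 bound=2 product=0
t=2: arr=1 -> substrate=5 bound=2 product=0
t=3: arr=0 -> substrate=5 bound=2 product=0
t=4: arr=3 -> substrate=6 bound=2 product=2
t=5: arr=0 -> substrate=6 bound=2 product=2
t=6: arr=2 -> substrate=8 bound=2 product=2
t=7: arr=2 -> substrate=10 bound=2 product=2
t=8: arr=0 -> substrate=8 bound=2 product=4
t=9: arr=2 -> substrate=10 bound=2 product=4
t=10: arr=1 -> substrate=11 bound=2 product=4
t=11: arr=2 -> substrate=13 bound=2 product=4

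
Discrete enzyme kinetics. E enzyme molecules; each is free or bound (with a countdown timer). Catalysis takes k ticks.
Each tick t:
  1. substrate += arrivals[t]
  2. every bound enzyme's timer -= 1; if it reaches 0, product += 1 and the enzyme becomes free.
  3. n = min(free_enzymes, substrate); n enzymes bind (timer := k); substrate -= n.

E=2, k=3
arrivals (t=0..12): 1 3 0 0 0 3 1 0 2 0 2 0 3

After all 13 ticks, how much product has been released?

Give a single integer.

Answer: 7

Derivation:
t=0: arr=1 -> substrate=0 bound=1 product=0
t=1: arr=3 -> substrate=2 bound=2 product=0
t=2: arr=0 -> substrate=2 bound=2 product=0
t=3: arr=0 -> substrate=1 bound=2 product=1
t=4: arr=0 -> substrate=0 bound=2 product=2
t=5: arr=3 -> substrate=3 bound=2 product=2
t=6: arr=1 -> substrate=3 bound=2 product=3
t=7: arr=0 -> substrate=2 bound=2 product=4
t=8: arr=2 -> substrate=4 bound=2 product=4
t=9: arr=0 -> substrate=3 bound=2 product=5
t=10: arr=2 -> substrate=4 bound=2 product=6
t=11: arr=0 -> substrate=4 bound=2 product=6
t=12: arr=3 -> substrate=6 bound=2 product=7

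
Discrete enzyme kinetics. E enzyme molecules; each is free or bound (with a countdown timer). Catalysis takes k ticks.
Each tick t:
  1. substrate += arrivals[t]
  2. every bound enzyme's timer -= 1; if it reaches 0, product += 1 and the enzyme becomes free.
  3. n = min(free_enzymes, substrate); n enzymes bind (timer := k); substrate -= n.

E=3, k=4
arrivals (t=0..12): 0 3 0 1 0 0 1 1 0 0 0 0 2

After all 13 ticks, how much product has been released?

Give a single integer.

Answer: 6

Derivation:
t=0: arr=0 -> substrate=0 bound=0 product=0
t=1: arr=3 -> substrate=0 bound=3 product=0
t=2: arr=0 -> substrate=0 bound=3 product=0
t=3: arr=1 -> substrate=1 bound=3 product=0
t=4: arr=0 -> substrate=1 bound=3 product=0
t=5: arr=0 -> substrate=0 bound=1 product=3
t=6: arr=1 -> substrate=0 bound=2 product=3
t=7: arr=1 -> substrate=0 bound=3 product=3
t=8: arr=0 -> substrate=0 bound=3 product=3
t=9: arr=0 -> substrate=0 bound=2 product=4
t=10: arr=0 -> substrate=0 bound=1 product=5
t=11: arr=0 -> substrate=0 bound=0 product=6
t=12: arr=2 -> substrate=0 bound=2 product=6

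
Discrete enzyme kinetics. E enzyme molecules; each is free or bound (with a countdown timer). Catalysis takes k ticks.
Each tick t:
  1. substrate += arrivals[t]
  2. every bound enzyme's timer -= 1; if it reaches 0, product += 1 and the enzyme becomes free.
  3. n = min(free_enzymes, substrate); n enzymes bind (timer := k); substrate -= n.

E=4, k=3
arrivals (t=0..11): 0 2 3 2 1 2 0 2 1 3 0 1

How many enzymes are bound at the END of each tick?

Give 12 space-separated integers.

Answer: 0 2 4 4 4 4 4 4 4 4 4 4

Derivation:
t=0: arr=0 -> substrate=0 bound=0 product=0
t=1: arr=2 -> substrate=0 bound=2 product=0
t=2: arr=3 -> substrate=1 bound=4 product=0
t=3: arr=2 -> substrate=3 bound=4 product=0
t=4: arr=1 -> substrate=2 bound=4 product=2
t=5: arr=2 -> substrate=2 bound=4 product=4
t=6: arr=0 -> substrate=2 bound=4 product=4
t=7: arr=2 -> substrate=2 bound=4 product=6
t=8: arr=1 -> substrate=1 bound=4 product=8
t=9: arr=3 -> substrate=4 bound=4 product=8
t=10: arr=0 -> substrate=2 bound=4 product=10
t=11: arr=1 -> substrate=1 bound=4 product=12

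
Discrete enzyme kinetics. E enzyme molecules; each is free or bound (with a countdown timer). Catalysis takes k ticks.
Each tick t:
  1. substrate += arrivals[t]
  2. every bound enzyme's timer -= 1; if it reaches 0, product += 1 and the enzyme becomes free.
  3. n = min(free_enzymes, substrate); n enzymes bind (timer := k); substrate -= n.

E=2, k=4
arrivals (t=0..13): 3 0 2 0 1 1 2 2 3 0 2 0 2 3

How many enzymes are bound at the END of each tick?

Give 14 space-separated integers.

Answer: 2 2 2 2 2 2 2 2 2 2 2 2 2 2

Derivation:
t=0: arr=3 -> substrate=1 bound=2 product=0
t=1: arr=0 -> substrate=1 bound=2 product=0
t=2: arr=2 -> substrate=3 bound=2 product=0
t=3: arr=0 -> substrate=3 bound=2 product=0
t=4: arr=1 -> substrate=2 bound=2 product=2
t=5: arr=1 -> substrate=3 bound=2 product=2
t=6: arr=2 -> substrate=5 bound=2 product=2
t=7: arr=2 -> substrate=7 bound=2 product=2
t=8: arr=3 -> substrate=8 bound=2 product=4
t=9: arr=0 -> substrate=8 bound=2 product=4
t=10: arr=2 -> substrate=10 bound=2 product=4
t=11: arr=0 -> substrate=10 bound=2 product=4
t=12: arr=2 -> substrate=10 bound=2 product=6
t=13: arr=3 -> substrate=13 bound=2 product=6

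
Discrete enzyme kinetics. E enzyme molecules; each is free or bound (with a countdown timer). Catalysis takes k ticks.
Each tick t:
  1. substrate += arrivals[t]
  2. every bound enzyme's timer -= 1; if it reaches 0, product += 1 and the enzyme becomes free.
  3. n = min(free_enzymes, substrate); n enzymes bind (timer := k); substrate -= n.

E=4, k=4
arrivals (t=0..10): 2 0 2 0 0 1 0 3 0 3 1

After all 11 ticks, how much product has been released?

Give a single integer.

Answer: 5

Derivation:
t=0: arr=2 -> substrate=0 bound=2 product=0
t=1: arr=0 -> substrate=0 bound=2 product=0
t=2: arr=2 -> substrate=0 bound=4 product=0
t=3: arr=0 -> substrate=0 bound=4 product=0
t=4: arr=0 -> substrate=0 bound=2 product=2
t=5: arr=1 -> substrate=0 bound=3 product=2
t=6: arr=0 -> substrate=0 bound=1 product=4
t=7: arr=3 -> substrate=0 bound=4 product=4
t=8: arr=0 -> substrate=0 bound=4 product=4
t=9: arr=3 -> substrate=2 bound=4 product=5
t=10: arr=1 -> substrate=3 bound=4 product=5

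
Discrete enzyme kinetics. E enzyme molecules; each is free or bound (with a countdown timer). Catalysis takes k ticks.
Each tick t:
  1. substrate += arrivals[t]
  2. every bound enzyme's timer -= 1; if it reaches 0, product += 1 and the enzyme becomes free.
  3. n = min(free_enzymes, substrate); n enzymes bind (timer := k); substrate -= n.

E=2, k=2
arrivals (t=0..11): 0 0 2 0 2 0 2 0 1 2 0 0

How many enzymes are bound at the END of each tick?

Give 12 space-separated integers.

t=0: arr=0 -> substrate=0 bound=0 product=0
t=1: arr=0 -> substrate=0 bound=0 product=0
t=2: arr=2 -> substrate=0 bound=2 product=0
t=3: arr=0 -> substrate=0 bound=2 product=0
t=4: arr=2 -> substrate=0 bound=2 product=2
t=5: arr=0 -> substrate=0 bound=2 product=2
t=6: arr=2 -> substrate=0 bound=2 product=4
t=7: arr=0 -> substrate=0 bound=2 product=4
t=8: arr=1 -> substrate=0 bound=1 product=6
t=9: arr=2 -> substrate=1 bound=2 product=6
t=10: arr=0 -> substrate=0 bound=2 product=7
t=11: arr=0 -> substrate=0 bound=1 product=8

Answer: 0 0 2 2 2 2 2 2 1 2 2 1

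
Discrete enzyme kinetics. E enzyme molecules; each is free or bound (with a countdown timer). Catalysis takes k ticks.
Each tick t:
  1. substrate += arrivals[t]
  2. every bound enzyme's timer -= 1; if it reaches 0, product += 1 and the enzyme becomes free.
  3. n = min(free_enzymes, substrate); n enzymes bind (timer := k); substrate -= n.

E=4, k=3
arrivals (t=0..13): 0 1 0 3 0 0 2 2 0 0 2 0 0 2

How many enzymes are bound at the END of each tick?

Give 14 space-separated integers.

Answer: 0 1 1 4 3 3 2 4 4 2 2 2 2 2

Derivation:
t=0: arr=0 -> substrate=0 bound=0 product=0
t=1: arr=1 -> substrate=0 bound=1 product=0
t=2: arr=0 -> substrate=0 bound=1 product=0
t=3: arr=3 -> substrate=0 bound=4 product=0
t=4: arr=0 -> substrate=0 bound=3 product=1
t=5: arr=0 -> substrate=0 bound=3 product=1
t=6: arr=2 -> substrate=0 bound=2 product=4
t=7: arr=2 -> substrate=0 bound=4 product=4
t=8: arr=0 -> substrate=0 bound=4 product=4
t=9: arr=0 -> substrate=0 bound=2 product=6
t=10: arr=2 -> substrate=0 bound=2 product=8
t=11: arr=0 -> substrate=0 bound=2 product=8
t=12: arr=0 -> substrate=0 bound=2 product=8
t=13: arr=2 -> substrate=0 bound=2 product=10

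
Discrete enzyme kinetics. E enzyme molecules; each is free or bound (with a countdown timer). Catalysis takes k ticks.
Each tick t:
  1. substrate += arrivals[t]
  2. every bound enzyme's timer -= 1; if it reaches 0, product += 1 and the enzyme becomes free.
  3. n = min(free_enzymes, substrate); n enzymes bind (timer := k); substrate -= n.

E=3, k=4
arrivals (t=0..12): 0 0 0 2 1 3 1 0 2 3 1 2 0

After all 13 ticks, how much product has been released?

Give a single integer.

Answer: 6

Derivation:
t=0: arr=0 -> substrate=0 bound=0 product=0
t=1: arr=0 -> substrate=0 bound=0 product=0
t=2: arr=0 -> substrate=0 bound=0 product=0
t=3: arr=2 -> substrate=0 bound=2 product=0
t=4: arr=1 -> substrate=0 bound=3 product=0
t=5: arr=3 -> substrate=3 bound=3 product=0
t=6: arr=1 -> substrate=4 bound=3 product=0
t=7: arr=0 -> substrate=2 bound=3 product=2
t=8: arr=2 -> substrate=3 bound=3 product=3
t=9: arr=3 -> substrate=6 bound=3 product=3
t=10: arr=1 -> substrate=7 bound=3 product=3
t=11: arr=2 -> substrate=7 bound=3 product=5
t=12: arr=0 -> substrate=6 bound=3 product=6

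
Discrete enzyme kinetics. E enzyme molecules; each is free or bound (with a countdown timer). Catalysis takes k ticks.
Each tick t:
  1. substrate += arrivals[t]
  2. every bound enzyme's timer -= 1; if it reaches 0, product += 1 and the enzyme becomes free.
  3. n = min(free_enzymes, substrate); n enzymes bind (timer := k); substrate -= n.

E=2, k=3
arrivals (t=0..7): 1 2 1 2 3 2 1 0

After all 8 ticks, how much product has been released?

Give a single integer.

t=0: arr=1 -> substrate=0 bound=1 product=0
t=1: arr=2 -> substrate=1 bound=2 product=0
t=2: arr=1 -> substrate=2 bound=2 product=0
t=3: arr=2 -> substrate=3 bound=2 product=1
t=4: arr=3 -> substrate=5 bound=2 product=2
t=5: arr=2 -> substrate=7 bound=2 product=2
t=6: arr=1 -> substrate=7 bound=2 product=3
t=7: arr=0 -> substrate=6 bound=2 product=4

Answer: 4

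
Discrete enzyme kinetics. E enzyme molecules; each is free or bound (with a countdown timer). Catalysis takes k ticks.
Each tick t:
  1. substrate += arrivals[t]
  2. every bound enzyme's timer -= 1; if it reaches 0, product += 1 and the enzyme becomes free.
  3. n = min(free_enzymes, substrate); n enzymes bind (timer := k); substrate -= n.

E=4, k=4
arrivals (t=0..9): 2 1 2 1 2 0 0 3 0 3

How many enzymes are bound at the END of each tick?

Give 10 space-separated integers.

Answer: 2 3 4 4 4 4 4 4 4 4

Derivation:
t=0: arr=2 -> substrate=0 bound=2 product=0
t=1: arr=1 -> substrate=0 bound=3 product=0
t=2: arr=2 -> substrate=1 bound=4 product=0
t=3: arr=1 -> substrate=2 bound=4 product=0
t=4: arr=2 -> substrate=2 bound=4 product=2
t=5: arr=0 -> substrate=1 bound=4 product=3
t=6: arr=0 -> substrate=0 bound=4 product=4
t=7: arr=3 -> substrate=3 bound=4 product=4
t=8: arr=0 -> substrate=1 bound=4 product=6
t=9: arr=3 -> substrate=3 bound=4 product=7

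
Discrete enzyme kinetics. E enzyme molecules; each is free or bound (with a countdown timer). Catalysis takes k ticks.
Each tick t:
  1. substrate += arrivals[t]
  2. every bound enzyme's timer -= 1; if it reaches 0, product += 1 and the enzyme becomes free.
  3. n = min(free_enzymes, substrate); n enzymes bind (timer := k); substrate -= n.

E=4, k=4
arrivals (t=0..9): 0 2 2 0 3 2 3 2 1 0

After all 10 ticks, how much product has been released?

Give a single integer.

t=0: arr=0 -> substrate=0 bound=0 product=0
t=1: arr=2 -> substrate=0 bound=2 product=0
t=2: arr=2 -> substrate=0 bound=4 product=0
t=3: arr=0 -> substrate=0 bound=4 product=0
t=4: arr=3 -> substrate=3 bound=4 product=0
t=5: arr=2 -> substrate=3 bound=4 product=2
t=6: arr=3 -> substrate=4 bound=4 product=4
t=7: arr=2 -> substrate=6 bound=4 product=4
t=8: arr=1 -> substrate=7 bound=4 product=4
t=9: arr=0 -> substrate=5 bound=4 product=6

Answer: 6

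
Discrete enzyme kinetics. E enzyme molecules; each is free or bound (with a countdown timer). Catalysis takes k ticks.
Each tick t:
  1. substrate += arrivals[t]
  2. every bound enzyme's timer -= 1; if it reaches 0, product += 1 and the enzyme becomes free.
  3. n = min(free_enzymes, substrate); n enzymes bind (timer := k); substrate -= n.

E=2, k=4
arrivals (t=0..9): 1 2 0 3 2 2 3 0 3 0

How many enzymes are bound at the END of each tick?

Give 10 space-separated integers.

t=0: arr=1 -> substrate=0 bound=1 product=0
t=1: arr=2 -> substrate=1 bound=2 product=0
t=2: arr=0 -> substrate=1 bound=2 product=0
t=3: arr=3 -> substrate=4 bound=2 product=0
t=4: arr=2 -> substrate=5 bound=2 product=1
t=5: arr=2 -> substrate=6 bound=2 product=2
t=6: arr=3 -> substrate=9 bound=2 product=2
t=7: arr=0 -> substrate=9 bound=2 product=2
t=8: arr=3 -> substrate=11 bound=2 product=3
t=9: arr=0 -> substrate=10 bound=2 product=4

Answer: 1 2 2 2 2 2 2 2 2 2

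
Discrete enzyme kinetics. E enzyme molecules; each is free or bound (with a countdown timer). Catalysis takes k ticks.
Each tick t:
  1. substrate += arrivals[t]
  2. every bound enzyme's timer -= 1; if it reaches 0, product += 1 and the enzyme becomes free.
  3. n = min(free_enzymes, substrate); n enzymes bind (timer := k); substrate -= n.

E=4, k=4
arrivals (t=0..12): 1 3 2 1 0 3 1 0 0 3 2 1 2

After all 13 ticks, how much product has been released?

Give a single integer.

Answer: 9

Derivation:
t=0: arr=1 -> substrate=0 bound=1 product=0
t=1: arr=3 -> substrate=0 bound=4 product=0
t=2: arr=2 -> substrate=2 bound=4 product=0
t=3: arr=1 -> substrate=3 bound=4 product=0
t=4: arr=0 -> substrate=2 bound=4 product=1
t=5: arr=3 -> substrate=2 bound=4 product=4
t=6: arr=1 -> substrate=3 bound=4 product=4
t=7: arr=0 -> substrate=3 bound=4 product=4
t=8: arr=0 -> substrate=2 bound=4 product=5
t=9: arr=3 -> substrate=2 bound=4 product=8
t=10: arr=2 -> substrate=4 bound=4 product=8
t=11: arr=1 -> substrate=5 bound=4 product=8
t=12: arr=2 -> substrate=6 bound=4 product=9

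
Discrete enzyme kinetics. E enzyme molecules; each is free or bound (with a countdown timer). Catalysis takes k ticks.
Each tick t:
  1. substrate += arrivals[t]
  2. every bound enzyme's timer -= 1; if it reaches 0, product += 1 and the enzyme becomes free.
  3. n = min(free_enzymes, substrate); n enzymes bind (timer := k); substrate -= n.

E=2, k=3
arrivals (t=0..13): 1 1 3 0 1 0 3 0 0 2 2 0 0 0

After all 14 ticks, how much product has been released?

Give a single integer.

t=0: arr=1 -> substrate=0 bound=1 product=0
t=1: arr=1 -> substrate=0 bound=2 product=0
t=2: arr=3 -> substrate=3 bound=2 product=0
t=3: arr=0 -> substrate=2 bound=2 product=1
t=4: arr=1 -> substrate=2 bound=2 product=2
t=5: arr=0 -> substrate=2 bound=2 product=2
t=6: arr=3 -> substrate=4 bound=2 product=3
t=7: arr=0 -> substrate=3 bound=2 product=4
t=8: arr=0 -> substrate=3 bound=2 product=4
t=9: arr=2 -> substrate=4 bound=2 product=5
t=10: arr=2 -> substrate=5 bound=2 product=6
t=11: arr=0 -> substrate=5 bound=2 product=6
t=12: arr=0 -> substrate=4 bound=2 product=7
t=13: arr=0 -> substrate=3 bound=2 product=8

Answer: 8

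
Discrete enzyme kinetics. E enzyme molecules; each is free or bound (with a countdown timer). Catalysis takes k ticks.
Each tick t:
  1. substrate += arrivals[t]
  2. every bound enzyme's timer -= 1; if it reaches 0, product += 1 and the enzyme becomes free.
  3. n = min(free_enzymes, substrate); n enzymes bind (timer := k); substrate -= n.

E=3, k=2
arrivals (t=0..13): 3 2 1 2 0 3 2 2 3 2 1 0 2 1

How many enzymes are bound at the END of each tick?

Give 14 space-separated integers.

Answer: 3 3 3 3 2 3 3 3 3 3 3 3 3 3

Derivation:
t=0: arr=3 -> substrate=0 bound=3 product=0
t=1: arr=2 -> substrate=2 bound=3 product=0
t=2: arr=1 -> substrate=0 bound=3 product=3
t=3: arr=2 -> substrate=2 bound=3 product=3
t=4: arr=0 -> substrate=0 bound=2 product=6
t=5: arr=3 -> substrate=2 bound=3 product=6
t=6: arr=2 -> substrate=2 bound=3 product=8
t=7: arr=2 -> substrate=3 bound=3 product=9
t=8: arr=3 -> substrate=4 bound=3 product=11
t=9: arr=2 -> substrate=5 bound=3 product=12
t=10: arr=1 -> substrate=4 bound=3 product=14
t=11: arr=0 -> substrate=3 bound=3 product=15
t=12: arr=2 -> substrate=3 bound=3 product=17
t=13: arr=1 -> substrate=3 bound=3 product=18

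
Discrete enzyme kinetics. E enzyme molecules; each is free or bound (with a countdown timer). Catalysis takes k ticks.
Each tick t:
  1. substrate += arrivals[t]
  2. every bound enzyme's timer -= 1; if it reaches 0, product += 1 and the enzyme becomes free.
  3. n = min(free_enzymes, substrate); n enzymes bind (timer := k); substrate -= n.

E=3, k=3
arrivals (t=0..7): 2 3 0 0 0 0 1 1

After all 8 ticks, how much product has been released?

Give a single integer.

t=0: arr=2 -> substrate=0 bound=2 product=0
t=1: arr=3 -> substrate=2 bound=3 product=0
t=2: arr=0 -> substrate=2 bound=3 product=0
t=3: arr=0 -> substrate=0 bound=3 product=2
t=4: arr=0 -> substrate=0 bound=2 product=3
t=5: arr=0 -> substrate=0 bound=2 product=3
t=6: arr=1 -> substrate=0 bound=1 product=5
t=7: arr=1 -> substrate=0 bound=2 product=5

Answer: 5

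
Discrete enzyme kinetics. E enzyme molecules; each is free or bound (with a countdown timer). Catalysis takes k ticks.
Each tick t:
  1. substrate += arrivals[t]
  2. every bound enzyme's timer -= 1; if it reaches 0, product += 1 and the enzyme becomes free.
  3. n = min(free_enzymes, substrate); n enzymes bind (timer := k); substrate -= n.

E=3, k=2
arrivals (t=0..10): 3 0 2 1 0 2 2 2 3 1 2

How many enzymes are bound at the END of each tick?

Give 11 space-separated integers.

t=0: arr=3 -> substrate=0 bound=3 product=0
t=1: arr=0 -> substrate=0 bound=3 product=0
t=2: arr=2 -> substrate=0 bound=2 product=3
t=3: arr=1 -> substrate=0 bound=3 product=3
t=4: arr=0 -> substrate=0 bound=1 product=5
t=5: arr=2 -> substrate=0 bound=2 product=6
t=6: arr=2 -> substrate=1 bound=3 product=6
t=7: arr=2 -> substrate=1 bound=3 product=8
t=8: arr=3 -> substrate=3 bound=3 product=9
t=9: arr=1 -> substrate=2 bound=3 product=11
t=10: arr=2 -> substrate=3 bound=3 product=12

Answer: 3 3 2 3 1 2 3 3 3 3 3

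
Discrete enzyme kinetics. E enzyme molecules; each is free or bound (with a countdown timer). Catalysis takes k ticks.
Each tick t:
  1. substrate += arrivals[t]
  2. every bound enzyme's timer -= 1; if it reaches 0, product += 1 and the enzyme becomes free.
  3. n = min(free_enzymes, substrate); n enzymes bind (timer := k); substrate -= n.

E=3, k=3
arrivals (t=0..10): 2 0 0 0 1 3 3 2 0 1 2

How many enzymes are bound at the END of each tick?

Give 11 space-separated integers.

Answer: 2 2 2 0 1 3 3 3 3 3 3

Derivation:
t=0: arr=2 -> substrate=0 bound=2 product=0
t=1: arr=0 -> substrate=0 bound=2 product=0
t=2: arr=0 -> substrate=0 bound=2 product=0
t=3: arr=0 -> substrate=0 bound=0 product=2
t=4: arr=1 -> substrate=0 bound=1 product=2
t=5: arr=3 -> substrate=1 bound=3 product=2
t=6: arr=3 -> substrate=4 bound=3 product=2
t=7: arr=2 -> substrate=5 bound=3 product=3
t=8: arr=0 -> substrate=3 bound=3 product=5
t=9: arr=1 -> substrate=4 bound=3 product=5
t=10: arr=2 -> substrate=5 bound=3 product=6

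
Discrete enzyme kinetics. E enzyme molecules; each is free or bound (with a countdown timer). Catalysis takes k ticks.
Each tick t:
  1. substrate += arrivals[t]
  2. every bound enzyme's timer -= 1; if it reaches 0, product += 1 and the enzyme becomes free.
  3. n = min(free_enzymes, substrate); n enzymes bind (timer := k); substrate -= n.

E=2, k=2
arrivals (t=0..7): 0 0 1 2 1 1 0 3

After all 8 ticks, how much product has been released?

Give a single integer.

t=0: arr=0 -> substrate=0 bound=0 product=0
t=1: arr=0 -> substrate=0 bound=0 product=0
t=2: arr=1 -> substrate=0 bound=1 product=0
t=3: arr=2 -> substrate=1 bound=2 product=0
t=4: arr=1 -> substrate=1 bound=2 product=1
t=5: arr=1 -> substrate=1 bound=2 product=2
t=6: arr=0 -> substrate=0 bound=2 product=3
t=7: arr=3 -> substrate=2 bound=2 product=4

Answer: 4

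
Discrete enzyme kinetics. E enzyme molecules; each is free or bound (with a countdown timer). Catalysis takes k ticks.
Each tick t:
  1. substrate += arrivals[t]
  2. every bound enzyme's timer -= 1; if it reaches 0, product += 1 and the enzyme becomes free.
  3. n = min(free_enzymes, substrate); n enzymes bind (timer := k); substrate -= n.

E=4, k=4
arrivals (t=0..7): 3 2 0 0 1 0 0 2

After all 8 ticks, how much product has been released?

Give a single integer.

Answer: 4

Derivation:
t=0: arr=3 -> substrate=0 bound=3 product=0
t=1: arr=2 -> substrate=1 bound=4 product=0
t=2: arr=0 -> substrate=1 bound=4 product=0
t=3: arr=0 -> substrate=1 bound=4 product=0
t=4: arr=1 -> substrate=0 bound=3 product=3
t=5: arr=0 -> substrate=0 bound=2 product=4
t=6: arr=0 -> substrate=0 bound=2 product=4
t=7: arr=2 -> substrate=0 bound=4 product=4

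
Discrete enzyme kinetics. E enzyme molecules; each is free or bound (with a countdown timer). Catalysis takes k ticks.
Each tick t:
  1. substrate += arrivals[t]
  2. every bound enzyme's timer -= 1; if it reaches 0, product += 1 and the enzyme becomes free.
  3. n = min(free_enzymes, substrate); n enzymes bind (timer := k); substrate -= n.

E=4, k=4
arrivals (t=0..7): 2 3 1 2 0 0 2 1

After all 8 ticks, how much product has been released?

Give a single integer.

t=0: arr=2 -> substrate=0 bound=2 product=0
t=1: arr=3 -> substrate=1 bound=4 product=0
t=2: arr=1 -> substrate=2 bound=4 product=0
t=3: arr=2 -> substrate=4 bound=4 product=0
t=4: arr=0 -> substrate=2 bound=4 product=2
t=5: arr=0 -> substrate=0 bound=4 product=4
t=6: arr=2 -> substrate=2 bound=4 product=4
t=7: arr=1 -> substrate=3 bound=4 product=4

Answer: 4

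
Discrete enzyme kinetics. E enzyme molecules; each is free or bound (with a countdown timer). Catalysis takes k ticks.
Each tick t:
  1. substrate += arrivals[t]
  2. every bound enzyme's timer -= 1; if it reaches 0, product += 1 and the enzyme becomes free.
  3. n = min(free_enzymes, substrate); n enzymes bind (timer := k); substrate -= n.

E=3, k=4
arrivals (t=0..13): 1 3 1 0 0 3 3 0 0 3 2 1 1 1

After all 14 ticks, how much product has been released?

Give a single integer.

Answer: 9

Derivation:
t=0: arr=1 -> substrate=0 bound=1 product=0
t=1: arr=3 -> substrate=1 bound=3 product=0
t=2: arr=1 -> substrate=2 bound=3 product=0
t=3: arr=0 -> substrate=2 bound=3 product=0
t=4: arr=0 -> substrate=1 bound=3 product=1
t=5: arr=3 -> substrate=2 bound=3 product=3
t=6: arr=3 -> substrate=5 bound=3 product=3
t=7: arr=0 -> substrate=5 bound=3 product=3
t=8: arr=0 -> substrate=4 bound=3 product=4
t=9: arr=3 -> substrate=5 bound=3 product=6
t=10: arr=2 -> substrate=7 bound=3 product=6
t=11: arr=1 -> substrate=8 bound=3 product=6
t=12: arr=1 -> substrate=8 bound=3 product=7
t=13: arr=1 -> substrate=7 bound=3 product=9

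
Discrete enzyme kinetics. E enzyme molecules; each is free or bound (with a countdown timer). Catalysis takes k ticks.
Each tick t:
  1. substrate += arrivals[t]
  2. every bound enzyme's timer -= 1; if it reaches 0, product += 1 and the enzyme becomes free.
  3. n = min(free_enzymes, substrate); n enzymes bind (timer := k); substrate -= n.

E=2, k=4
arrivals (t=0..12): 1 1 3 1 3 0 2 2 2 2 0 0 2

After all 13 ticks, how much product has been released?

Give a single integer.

t=0: arr=1 -> substrate=0 bound=1 product=0
t=1: arr=1 -> substrate=0 bound=2 product=0
t=2: arr=3 -> substrate=3 bound=2 product=0
t=3: arr=1 -> substrate=4 bound=2 product=0
t=4: arr=3 -> substrate=6 bound=2 product=1
t=5: arr=0 -> substrate=5 bound=2 product=2
t=6: arr=2 -> substrate=7 bound=2 product=2
t=7: arr=2 -> substrate=9 bound=2 product=2
t=8: arr=2 -> substrate=10 bound=2 product=3
t=9: arr=2 -> substrate=11 bound=2 product=4
t=10: arr=0 -> substrate=11 bound=2 product=4
t=11: arr=0 -> substrate=11 bound=2 product=4
t=12: arr=2 -> substrate=12 bound=2 product=5

Answer: 5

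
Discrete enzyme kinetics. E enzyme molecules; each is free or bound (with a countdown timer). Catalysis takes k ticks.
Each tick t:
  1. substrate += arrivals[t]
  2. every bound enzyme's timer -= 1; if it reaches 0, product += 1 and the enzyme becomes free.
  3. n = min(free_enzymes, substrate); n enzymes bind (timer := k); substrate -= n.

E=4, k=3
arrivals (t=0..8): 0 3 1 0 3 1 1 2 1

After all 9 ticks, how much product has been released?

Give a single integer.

Answer: 8

Derivation:
t=0: arr=0 -> substrate=0 bound=0 product=0
t=1: arr=3 -> substrate=0 bound=3 product=0
t=2: arr=1 -> substrate=0 bound=4 product=0
t=3: arr=0 -> substrate=0 bound=4 product=0
t=4: arr=3 -> substrate=0 bound=4 product=3
t=5: arr=1 -> substrate=0 bound=4 product=4
t=6: arr=1 -> substrate=1 bound=4 product=4
t=7: arr=2 -> substrate=0 bound=4 product=7
t=8: arr=1 -> substrate=0 bound=4 product=8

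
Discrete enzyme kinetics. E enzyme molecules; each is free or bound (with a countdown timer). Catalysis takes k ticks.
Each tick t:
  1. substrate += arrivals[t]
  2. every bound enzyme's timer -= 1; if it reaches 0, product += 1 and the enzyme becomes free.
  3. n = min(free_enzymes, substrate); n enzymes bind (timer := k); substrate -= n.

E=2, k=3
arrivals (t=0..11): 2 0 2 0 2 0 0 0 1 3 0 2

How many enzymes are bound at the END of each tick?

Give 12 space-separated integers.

Answer: 2 2 2 2 2 2 2 2 2 2 2 2

Derivation:
t=0: arr=2 -> substrate=0 bound=2 product=0
t=1: arr=0 -> substrate=0 bound=2 product=0
t=2: arr=2 -> substrate=2 bound=2 product=0
t=3: arr=0 -> substrate=0 bound=2 product=2
t=4: arr=2 -> substrate=2 bound=2 product=2
t=5: arr=0 -> substrate=2 bound=2 product=2
t=6: arr=0 -> substrate=0 bound=2 product=4
t=7: arr=0 -> substrate=0 bound=2 product=4
t=8: arr=1 -> substrate=1 bound=2 product=4
t=9: arr=3 -> substrate=2 bound=2 product=6
t=10: arr=0 -> substrate=2 bound=2 product=6
t=11: arr=2 -> substrate=4 bound=2 product=6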